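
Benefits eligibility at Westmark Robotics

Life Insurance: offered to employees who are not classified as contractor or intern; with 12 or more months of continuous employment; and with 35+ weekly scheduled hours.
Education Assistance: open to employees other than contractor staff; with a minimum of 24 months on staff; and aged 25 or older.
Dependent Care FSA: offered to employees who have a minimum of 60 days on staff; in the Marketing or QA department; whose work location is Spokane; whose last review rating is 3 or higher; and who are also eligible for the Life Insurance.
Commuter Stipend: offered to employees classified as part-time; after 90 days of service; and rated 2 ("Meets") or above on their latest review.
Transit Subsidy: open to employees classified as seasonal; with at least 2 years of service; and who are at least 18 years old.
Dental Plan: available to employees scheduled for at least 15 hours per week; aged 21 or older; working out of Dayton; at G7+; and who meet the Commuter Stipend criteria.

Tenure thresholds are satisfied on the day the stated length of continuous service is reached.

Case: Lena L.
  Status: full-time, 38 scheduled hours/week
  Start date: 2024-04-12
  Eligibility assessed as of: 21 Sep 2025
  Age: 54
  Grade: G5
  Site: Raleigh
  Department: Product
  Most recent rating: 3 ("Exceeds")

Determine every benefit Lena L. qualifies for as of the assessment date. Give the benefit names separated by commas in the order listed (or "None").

Life Insurance

Service from 2024-04-12 to 21 Sep 2025: 527 days.
Life Insurance — status full-time ✓ (not excluded); service 527 days ≥ 12 months (≈360 days) ✓; 38 hrs/wk ≥ 35 ✓ → eligible.
Education Assistance — status full-time ✓ (not excluded); service 527 days < 24 months (≈720 days) ✗ → not eligible.
Dependent Care FSA — service 527 days ≥ 60 days ✓; dept Product ✗ → not eligible.
Commuter Stipend — status full-time ✗ (requires part-time) → not eligible.
Transit Subsidy — status full-time ✗ (requires seasonal) → not eligible.
Dental Plan — 38 hrs/wk ≥ 15 ✓; age 54 ≥ 21 ✓; site Raleigh ✗ (not Dayton) → not eligible.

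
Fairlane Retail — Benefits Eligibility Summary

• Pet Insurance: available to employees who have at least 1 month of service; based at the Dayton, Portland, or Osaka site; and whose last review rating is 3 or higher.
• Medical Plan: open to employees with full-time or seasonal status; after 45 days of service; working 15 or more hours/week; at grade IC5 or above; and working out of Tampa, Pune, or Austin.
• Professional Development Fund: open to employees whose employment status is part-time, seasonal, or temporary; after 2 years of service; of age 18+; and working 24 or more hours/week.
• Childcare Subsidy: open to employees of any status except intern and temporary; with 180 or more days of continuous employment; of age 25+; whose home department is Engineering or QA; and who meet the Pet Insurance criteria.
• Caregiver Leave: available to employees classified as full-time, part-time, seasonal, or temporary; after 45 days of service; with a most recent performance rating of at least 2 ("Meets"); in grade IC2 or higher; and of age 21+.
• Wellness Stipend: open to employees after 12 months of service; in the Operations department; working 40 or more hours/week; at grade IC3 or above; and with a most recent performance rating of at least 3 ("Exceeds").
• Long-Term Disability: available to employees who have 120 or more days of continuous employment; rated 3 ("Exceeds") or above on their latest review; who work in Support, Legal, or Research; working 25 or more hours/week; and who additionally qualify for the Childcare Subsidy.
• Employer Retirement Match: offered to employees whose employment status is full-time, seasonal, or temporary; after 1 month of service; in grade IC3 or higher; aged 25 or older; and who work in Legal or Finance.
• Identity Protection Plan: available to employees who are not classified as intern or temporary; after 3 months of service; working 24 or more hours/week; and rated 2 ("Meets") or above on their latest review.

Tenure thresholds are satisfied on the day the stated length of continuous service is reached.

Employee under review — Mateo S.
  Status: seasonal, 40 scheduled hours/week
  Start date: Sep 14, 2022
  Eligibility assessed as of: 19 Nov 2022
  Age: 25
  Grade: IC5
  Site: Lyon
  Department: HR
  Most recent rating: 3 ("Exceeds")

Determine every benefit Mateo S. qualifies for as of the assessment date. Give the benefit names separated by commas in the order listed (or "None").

Caregiver Leave

Service from Sep 14, 2022 to 19 Nov 2022: 66 days.
Pet Insurance — service 66 days ≥ 1 month (≈30 days) ✓; site Lyon ✗ (not Dayton, Portland, or Osaka) → not eligible.
Medical Plan — status seasonal ✓; service 66 days ≥ 45 days ✓; 40 hrs/wk ≥ 15 ✓; grade IC5 ≥ IC5 ✓; site Lyon ✗ (not Tampa, Pune, or Austin) → not eligible.
Professional Development Fund — status seasonal ✓; service 66 days < 2 years (≈730 days) ✗ → not eligible.
Childcare Subsidy — status seasonal ✓ (not excluded); service 66 days < 180 days ✗ → not eligible.
Caregiver Leave — status seasonal ✓; service 66 days ≥ 45 days ✓; rating 3 ≥ 2 ✓; grade IC5 ≥ IC2 ✓; age 25 ≥ 21 ✓ → eligible.
Wellness Stipend — service 66 days < 12 months (≈360 days) ✗ → not eligible.
Long-Term Disability — service 66 days < 120 days ✗ → not eligible.
Employer Retirement Match — status seasonal ✓; service 66 days ≥ 1 month (≈30 days) ✓; grade IC5 ≥ IC3 ✓; age 25 ≥ 25 ✓; dept HR ✗ → not eligible.
Identity Protection Plan — status seasonal ✓ (not excluded); service 66 days < 3 months (≈90 days) ✗ → not eligible.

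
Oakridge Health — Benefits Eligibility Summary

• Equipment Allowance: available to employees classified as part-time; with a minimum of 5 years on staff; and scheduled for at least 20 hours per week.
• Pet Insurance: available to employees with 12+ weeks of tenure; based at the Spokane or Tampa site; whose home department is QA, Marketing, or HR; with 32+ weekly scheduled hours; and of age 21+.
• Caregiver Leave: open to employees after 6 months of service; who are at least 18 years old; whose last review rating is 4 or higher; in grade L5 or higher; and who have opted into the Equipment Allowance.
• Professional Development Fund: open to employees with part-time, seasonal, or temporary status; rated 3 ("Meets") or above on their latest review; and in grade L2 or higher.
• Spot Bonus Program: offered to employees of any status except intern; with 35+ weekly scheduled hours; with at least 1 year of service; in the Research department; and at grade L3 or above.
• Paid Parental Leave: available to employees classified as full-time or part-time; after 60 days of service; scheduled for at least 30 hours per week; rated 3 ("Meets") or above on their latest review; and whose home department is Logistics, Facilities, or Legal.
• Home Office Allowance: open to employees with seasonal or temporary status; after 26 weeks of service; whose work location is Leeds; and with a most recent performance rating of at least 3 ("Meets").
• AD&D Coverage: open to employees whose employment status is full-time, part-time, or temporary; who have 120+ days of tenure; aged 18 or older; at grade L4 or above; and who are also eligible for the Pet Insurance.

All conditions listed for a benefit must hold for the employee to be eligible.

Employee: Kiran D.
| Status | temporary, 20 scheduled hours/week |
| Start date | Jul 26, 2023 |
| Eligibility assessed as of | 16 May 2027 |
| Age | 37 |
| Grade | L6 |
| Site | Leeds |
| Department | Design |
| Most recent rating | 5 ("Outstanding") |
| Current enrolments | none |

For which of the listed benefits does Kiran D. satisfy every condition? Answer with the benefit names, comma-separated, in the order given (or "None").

Professional Development Fund, Home Office Allowance

Service from Jul 26, 2023 to 16 May 2027: 1390 days.
Equipment Allowance — status temporary ✗ (requires part-time) → not eligible.
Pet Insurance — service 1390 days ≥ 12 weeks (≈84 days) ✓; site Leeds ✗ (not Spokane or Tampa) → not eligible.
Caregiver Leave — service 1390 days ≥ 6 months (≈180 days) ✓; age 37 ≥ 18 ✓; rating 5 ≥ 4 ✓; grade L6 ≥ L5 ✓; not enrolled in Equipment Allowance ✗ → not eligible.
Professional Development Fund — status temporary ✓; rating 5 ≥ 3 ✓; grade L6 ≥ L2 ✓ → eligible.
Spot Bonus Program — status temporary ✓ (not excluded); 20 hrs/wk < 35 ✗ → not eligible.
Paid Parental Leave — status temporary ✗ (requires full-time or part-time) → not eligible.
Home Office Allowance — status temporary ✓; service 1390 days ≥ 26 weeks (≈182 days) ✓; site Leeds ✓; rating 5 ≥ 3 ✓ → eligible.
AD&D Coverage — status temporary ✓; service 1390 days ≥ 120 days ✓; age 37 ≥ 18 ✓; grade L6 ≥ L4 ✓; not eligible for Pet Insurance ✗ → not eligible.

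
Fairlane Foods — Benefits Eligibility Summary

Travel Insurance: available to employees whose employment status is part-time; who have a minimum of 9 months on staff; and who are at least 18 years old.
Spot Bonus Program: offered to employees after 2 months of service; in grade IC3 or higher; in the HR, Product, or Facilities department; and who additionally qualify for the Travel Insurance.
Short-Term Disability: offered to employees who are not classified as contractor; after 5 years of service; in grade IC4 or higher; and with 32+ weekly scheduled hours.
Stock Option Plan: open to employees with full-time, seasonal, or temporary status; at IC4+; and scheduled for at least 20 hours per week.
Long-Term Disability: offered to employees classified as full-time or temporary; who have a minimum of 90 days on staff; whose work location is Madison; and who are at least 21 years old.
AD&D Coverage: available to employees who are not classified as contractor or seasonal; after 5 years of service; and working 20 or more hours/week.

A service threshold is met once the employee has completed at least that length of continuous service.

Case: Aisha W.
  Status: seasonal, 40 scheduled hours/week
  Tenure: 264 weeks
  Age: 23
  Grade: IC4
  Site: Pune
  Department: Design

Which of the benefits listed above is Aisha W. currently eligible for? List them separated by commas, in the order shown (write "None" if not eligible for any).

Travel Insurance — status seasonal ✗ (requires part-time) → not eligible.
Spot Bonus Program — service 264 weeks ≥ 2 months (≈60 days) ✓; grade IC4 ≥ IC3 ✓; dept Design ✗ → not eligible.
Short-Term Disability — status seasonal ✓ (not excluded); service 264 weeks ≥ 5 years (≈1825 days) ✓; grade IC4 ≥ IC4 ✓; 40 hrs/wk ≥ 32 ✓ → eligible.
Stock Option Plan — status seasonal ✓; grade IC4 ≥ IC4 ✓; 40 hrs/wk ≥ 20 ✓ → eligible.
Long-Term Disability — status seasonal ✗ (requires full-time or temporary) → not eligible.
AD&D Coverage — status seasonal ✗ (excluded) → not eligible.

Short-Term Disability, Stock Option Plan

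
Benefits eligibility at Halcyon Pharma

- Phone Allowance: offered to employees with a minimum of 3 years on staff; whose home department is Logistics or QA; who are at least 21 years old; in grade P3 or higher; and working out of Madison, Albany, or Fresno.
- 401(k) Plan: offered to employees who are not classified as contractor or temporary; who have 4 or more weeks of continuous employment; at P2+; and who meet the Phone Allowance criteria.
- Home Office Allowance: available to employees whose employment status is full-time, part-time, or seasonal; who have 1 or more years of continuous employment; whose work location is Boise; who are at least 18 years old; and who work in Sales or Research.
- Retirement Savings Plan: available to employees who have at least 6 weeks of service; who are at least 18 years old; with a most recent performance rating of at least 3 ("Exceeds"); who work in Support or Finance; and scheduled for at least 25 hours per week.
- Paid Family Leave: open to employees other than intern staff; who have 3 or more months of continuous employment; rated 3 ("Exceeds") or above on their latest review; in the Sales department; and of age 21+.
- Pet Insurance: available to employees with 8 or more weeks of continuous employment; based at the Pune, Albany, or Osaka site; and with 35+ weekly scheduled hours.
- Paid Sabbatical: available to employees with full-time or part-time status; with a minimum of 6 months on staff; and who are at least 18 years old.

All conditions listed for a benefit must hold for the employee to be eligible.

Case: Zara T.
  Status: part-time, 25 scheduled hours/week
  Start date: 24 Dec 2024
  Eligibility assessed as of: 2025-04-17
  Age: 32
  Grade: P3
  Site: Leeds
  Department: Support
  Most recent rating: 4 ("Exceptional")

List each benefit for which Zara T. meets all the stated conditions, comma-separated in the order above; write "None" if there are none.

Retirement Savings Plan

Service from 24 Dec 2024 to 2025-04-17: 114 days.
Phone Allowance — service 114 days < 3 years (≈1095 days) ✗ → not eligible.
401(k) Plan — status part-time ✓ (not excluded); service 114 days ≥ 4 weeks (≈28 days) ✓; grade P3 ≥ P2 ✓; not eligible for Phone Allowance ✗ → not eligible.
Home Office Allowance — status part-time ✓; service 114 days < 1 year (≈365 days) ✗ → not eligible.
Retirement Savings Plan — service 114 days ≥ 6 weeks (≈42 days) ✓; age 32 ≥ 18 ✓; rating 4 ≥ 3 ✓; dept Support ✓; 25 hrs/wk ≥ 25 ✓ → eligible.
Paid Family Leave — status part-time ✓ (not excluded); service 114 days ≥ 3 months (≈90 days) ✓; rating 4 ≥ 3 ✓; dept Support ✗ → not eligible.
Pet Insurance — service 114 days ≥ 8 weeks (≈56 days) ✓; site Leeds ✗ (not Pune, Albany, or Osaka) → not eligible.
Paid Sabbatical — status part-time ✓; service 114 days < 6 months (≈180 days) ✗ → not eligible.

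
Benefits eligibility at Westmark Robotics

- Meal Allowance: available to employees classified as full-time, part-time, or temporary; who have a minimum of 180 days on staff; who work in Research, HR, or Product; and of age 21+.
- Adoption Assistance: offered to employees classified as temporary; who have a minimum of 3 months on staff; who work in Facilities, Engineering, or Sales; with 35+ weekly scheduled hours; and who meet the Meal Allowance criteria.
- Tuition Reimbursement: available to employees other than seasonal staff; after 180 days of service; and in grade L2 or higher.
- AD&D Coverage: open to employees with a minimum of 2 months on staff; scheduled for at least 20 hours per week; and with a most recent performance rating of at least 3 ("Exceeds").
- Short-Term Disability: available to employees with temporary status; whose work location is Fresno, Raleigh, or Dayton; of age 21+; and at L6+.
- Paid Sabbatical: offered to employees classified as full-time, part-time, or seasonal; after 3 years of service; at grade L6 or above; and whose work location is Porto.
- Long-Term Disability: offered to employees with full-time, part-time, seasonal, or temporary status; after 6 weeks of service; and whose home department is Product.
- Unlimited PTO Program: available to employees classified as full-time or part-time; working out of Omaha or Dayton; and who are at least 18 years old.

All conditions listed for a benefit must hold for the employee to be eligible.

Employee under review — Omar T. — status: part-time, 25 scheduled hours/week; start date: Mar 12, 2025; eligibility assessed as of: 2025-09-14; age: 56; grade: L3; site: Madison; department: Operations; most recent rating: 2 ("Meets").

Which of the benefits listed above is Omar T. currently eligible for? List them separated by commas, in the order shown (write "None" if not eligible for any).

Tuition Reimbursement

Service from Mar 12, 2025 to 2025-09-14: 186 days.
Meal Allowance — status part-time ✓; service 186 days ≥ 180 days ✓; dept Operations ✗ → not eligible.
Adoption Assistance — status part-time ✗ (requires temporary) → not eligible.
Tuition Reimbursement — status part-time ✓ (not excluded); service 186 days ≥ 180 days ✓; grade L3 ≥ L2 ✓ → eligible.
AD&D Coverage — service 186 days ≥ 2 months (≈60 days) ✓; 25 hrs/wk ≥ 20 ✓; rating 2 < 3 ✗ → not eligible.
Short-Term Disability — status part-time ✗ (requires temporary) → not eligible.
Paid Sabbatical — status part-time ✓; service 186 days < 3 years (≈1095 days) ✗ → not eligible.
Long-Term Disability — status part-time ✓; service 186 days ≥ 6 weeks (≈42 days) ✓; dept Operations ✗ → not eligible.
Unlimited PTO Program — status part-time ✓; site Madison ✗ (not Omaha or Dayton) → not eligible.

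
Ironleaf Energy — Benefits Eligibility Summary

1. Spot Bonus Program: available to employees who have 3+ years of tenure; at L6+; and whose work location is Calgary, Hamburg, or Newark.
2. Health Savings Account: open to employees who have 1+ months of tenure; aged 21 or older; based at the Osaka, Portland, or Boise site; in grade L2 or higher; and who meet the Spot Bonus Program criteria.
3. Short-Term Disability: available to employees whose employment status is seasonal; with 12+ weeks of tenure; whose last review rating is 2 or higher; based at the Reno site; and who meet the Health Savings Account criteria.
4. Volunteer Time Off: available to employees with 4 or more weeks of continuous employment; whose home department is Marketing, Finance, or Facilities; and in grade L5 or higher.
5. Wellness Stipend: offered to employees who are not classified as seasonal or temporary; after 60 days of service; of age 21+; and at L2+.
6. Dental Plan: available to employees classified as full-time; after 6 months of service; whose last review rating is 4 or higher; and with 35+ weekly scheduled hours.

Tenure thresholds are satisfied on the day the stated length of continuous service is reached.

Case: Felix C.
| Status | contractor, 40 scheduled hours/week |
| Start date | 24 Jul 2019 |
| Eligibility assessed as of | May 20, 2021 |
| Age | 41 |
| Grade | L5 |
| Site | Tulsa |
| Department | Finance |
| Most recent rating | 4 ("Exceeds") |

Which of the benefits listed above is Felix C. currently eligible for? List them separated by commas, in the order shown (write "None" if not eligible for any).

Service from 24 Jul 2019 to May 20, 2021: 666 days.
Spot Bonus Program — service 666 days < 3 years (≈1095 days) ✗ → not eligible.
Health Savings Account — service 666 days ≥ 1 month (≈30 days) ✓; age 41 ≥ 21 ✓; site Tulsa ✗ (not Osaka, Portland, or Boise) → not eligible.
Short-Term Disability — status contractor ✗ (requires seasonal) → not eligible.
Volunteer Time Off — service 666 days ≥ 4 weeks (≈28 days) ✓; dept Finance ✓; grade L5 ≥ L5 ✓ → eligible.
Wellness Stipend — status contractor ✓ (not excluded); service 666 days ≥ 60 days ✓; age 41 ≥ 21 ✓; grade L5 ≥ L2 ✓ → eligible.
Dental Plan — status contractor ✗ (requires full-time) → not eligible.

Volunteer Time Off, Wellness Stipend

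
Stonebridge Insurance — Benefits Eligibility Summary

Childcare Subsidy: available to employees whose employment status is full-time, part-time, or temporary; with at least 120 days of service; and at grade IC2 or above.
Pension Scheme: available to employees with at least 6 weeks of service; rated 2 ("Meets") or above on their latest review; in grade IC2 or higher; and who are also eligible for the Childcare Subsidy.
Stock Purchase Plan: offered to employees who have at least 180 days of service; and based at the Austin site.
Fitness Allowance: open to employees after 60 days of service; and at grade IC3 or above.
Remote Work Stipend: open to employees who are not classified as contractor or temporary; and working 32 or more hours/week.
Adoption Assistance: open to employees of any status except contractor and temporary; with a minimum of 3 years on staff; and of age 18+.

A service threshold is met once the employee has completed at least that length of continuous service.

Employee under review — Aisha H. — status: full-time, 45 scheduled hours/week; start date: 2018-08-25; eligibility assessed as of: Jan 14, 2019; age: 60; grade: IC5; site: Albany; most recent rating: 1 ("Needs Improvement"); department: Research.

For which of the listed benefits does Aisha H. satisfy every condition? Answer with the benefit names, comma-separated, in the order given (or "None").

Childcare Subsidy, Fitness Allowance, Remote Work Stipend

Service from 2018-08-25 to Jan 14, 2019: 142 days.
Childcare Subsidy — status full-time ✓; service 142 days ≥ 120 days ✓; grade IC5 ≥ IC2 ✓ → eligible.
Pension Scheme — service 142 days ≥ 6 weeks (≈42 days) ✓; rating 1 < 2 ✗ → not eligible.
Stock Purchase Plan — service 142 days < 180 days ✗ → not eligible.
Fitness Allowance — service 142 days ≥ 60 days ✓; grade IC5 ≥ IC3 ✓ → eligible.
Remote Work Stipend — status full-time ✓ (not excluded); 45 hrs/wk ≥ 32 ✓ → eligible.
Adoption Assistance — status full-time ✓ (not excluded); service 142 days < 3 years (≈1095 days) ✗ → not eligible.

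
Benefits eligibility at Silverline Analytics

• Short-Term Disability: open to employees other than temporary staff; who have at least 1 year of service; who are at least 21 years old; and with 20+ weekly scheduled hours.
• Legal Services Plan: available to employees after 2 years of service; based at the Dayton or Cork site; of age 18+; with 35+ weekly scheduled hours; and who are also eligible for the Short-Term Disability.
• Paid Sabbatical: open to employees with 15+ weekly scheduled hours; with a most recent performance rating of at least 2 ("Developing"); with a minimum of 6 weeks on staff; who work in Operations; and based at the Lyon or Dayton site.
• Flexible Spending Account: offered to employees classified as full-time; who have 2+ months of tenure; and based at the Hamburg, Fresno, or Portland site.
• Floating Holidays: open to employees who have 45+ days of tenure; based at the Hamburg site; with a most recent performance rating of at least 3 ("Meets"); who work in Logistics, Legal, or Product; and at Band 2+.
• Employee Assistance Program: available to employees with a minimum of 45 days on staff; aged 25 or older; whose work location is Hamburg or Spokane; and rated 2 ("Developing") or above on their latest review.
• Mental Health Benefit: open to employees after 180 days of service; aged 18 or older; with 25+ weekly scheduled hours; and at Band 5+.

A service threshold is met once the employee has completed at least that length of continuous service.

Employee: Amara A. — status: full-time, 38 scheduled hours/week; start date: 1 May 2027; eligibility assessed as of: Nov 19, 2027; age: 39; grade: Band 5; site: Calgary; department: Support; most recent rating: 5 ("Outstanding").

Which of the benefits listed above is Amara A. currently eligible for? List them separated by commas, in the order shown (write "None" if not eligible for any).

Service from 1 May 2027 to Nov 19, 2027: 202 days.
Short-Term Disability — status full-time ✓ (not excluded); service 202 days < 1 year (≈365 days) ✗ → not eligible.
Legal Services Plan — service 202 days < 2 years (≈730 days) ✗ → not eligible.
Paid Sabbatical — 38 hrs/wk ≥ 15 ✓; rating 5 ≥ 2 ✓; service 202 days ≥ 6 weeks (≈42 days) ✓; dept Support ✗ → not eligible.
Flexible Spending Account — status full-time ✓; service 202 days ≥ 2 months (≈60 days) ✓; site Calgary ✗ (not Hamburg, Fresno, or Portland) → not eligible.
Floating Holidays — service 202 days ≥ 45 days ✓; site Calgary ✗ (not Hamburg) → not eligible.
Employee Assistance Program — service 202 days ≥ 45 days ✓; age 39 ≥ 25 ✓; site Calgary ✗ (not Hamburg or Spokane) → not eligible.
Mental Health Benefit — service 202 days ≥ 180 days ✓; age 39 ≥ 18 ✓; 38 hrs/wk ≥ 25 ✓; grade Band 5 ≥ Band 5 ✓ → eligible.

Mental Health Benefit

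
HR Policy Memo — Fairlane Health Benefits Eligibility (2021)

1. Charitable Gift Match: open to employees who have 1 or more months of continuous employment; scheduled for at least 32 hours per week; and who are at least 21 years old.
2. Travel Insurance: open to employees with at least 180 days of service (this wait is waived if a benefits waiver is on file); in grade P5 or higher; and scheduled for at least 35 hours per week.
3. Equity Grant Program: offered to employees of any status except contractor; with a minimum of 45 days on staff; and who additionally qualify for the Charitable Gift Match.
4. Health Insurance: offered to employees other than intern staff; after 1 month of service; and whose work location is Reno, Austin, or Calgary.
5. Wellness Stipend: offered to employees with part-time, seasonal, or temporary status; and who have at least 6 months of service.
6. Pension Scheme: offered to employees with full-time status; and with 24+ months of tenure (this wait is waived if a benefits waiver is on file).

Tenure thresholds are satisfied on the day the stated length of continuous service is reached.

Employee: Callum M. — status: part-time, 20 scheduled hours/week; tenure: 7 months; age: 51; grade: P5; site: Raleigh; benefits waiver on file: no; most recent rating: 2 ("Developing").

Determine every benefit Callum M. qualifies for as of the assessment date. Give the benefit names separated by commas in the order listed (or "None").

Charitable Gift Match — service 7 months ≥ 1 month ✓; 20 hrs/wk < 32 ✗ → not eligible.
Travel Insurance — no waiver, service 7 months ≥ 180 days ✓; grade P5 ≥ P5 ✓; 20 hrs/wk < 35 ✗ → not eligible.
Equity Grant Program — status part-time ✓ (not excluded); service 7 months ≥ 45 days ✓; not eligible for Charitable Gift Match ✗ → not eligible.
Health Insurance — status part-time ✓ (not excluded); service 7 months ≥ 1 month ✓; site Raleigh ✗ (not Reno, Austin, or Calgary) → not eligible.
Wellness Stipend — status part-time ✓; service 7 months ≥ 6 months ✓ → eligible.
Pension Scheme — status part-time ✗ (requires full-time) → not eligible.

Wellness Stipend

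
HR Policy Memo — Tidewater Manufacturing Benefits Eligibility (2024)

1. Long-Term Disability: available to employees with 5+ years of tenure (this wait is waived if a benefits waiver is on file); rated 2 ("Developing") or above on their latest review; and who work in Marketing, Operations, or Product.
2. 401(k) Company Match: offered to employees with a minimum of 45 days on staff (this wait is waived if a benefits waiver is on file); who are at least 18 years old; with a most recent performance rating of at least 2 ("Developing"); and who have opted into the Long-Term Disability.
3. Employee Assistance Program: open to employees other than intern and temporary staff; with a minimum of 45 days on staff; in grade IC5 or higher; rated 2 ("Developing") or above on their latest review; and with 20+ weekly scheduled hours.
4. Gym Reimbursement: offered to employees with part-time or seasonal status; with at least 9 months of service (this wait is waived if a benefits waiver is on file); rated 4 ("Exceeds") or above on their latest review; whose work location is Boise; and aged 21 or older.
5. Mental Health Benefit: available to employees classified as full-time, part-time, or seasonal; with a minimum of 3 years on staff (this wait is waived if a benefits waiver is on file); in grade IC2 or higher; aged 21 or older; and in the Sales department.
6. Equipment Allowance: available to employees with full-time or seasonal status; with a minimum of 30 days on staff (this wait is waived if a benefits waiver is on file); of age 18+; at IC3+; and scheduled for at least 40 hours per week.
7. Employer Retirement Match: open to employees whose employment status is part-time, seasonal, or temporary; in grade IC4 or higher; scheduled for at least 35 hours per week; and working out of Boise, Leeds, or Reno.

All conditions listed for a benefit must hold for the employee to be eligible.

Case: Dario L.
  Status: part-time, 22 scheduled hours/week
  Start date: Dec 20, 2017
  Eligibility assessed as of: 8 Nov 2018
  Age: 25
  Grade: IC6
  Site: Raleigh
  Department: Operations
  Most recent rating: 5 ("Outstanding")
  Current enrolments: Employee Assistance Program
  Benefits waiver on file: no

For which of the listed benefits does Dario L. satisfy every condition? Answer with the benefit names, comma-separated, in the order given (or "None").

Service from Dec 20, 2017 to 8 Nov 2018: 323 days.
Long-Term Disability — no waiver, service 323 days < 5 years (≈1825 days) ✗ → not eligible.
401(k) Company Match — no waiver, service 323 days ≥ 45 days ✓; age 25 ≥ 18 ✓; rating 5 ≥ 2 ✓; not enrolled in Long-Term Disability ✗ → not eligible.
Employee Assistance Program — status part-time ✓ (not excluded); service 323 days ≥ 45 days ✓; grade IC6 ≥ IC5 ✓; rating 5 ≥ 2 ✓; 22 hrs/wk ≥ 20 ✓ → eligible.
Gym Reimbursement — status part-time ✓; no waiver, service 323 days ≥ 9 months (≈270 days) ✓; rating 5 ≥ 4 ✓; site Raleigh ✗ (not Boise) → not eligible.
Mental Health Benefit — status part-time ✓; no waiver, service 323 days < 3 years (≈1095 days) ✗ → not eligible.
Equipment Allowance — status part-time ✗ (requires full-time or seasonal) → not eligible.
Employer Retirement Match — status part-time ✓; grade IC6 ≥ IC4 ✓; 22 hrs/wk < 35 ✗ → not eligible.

Employee Assistance Program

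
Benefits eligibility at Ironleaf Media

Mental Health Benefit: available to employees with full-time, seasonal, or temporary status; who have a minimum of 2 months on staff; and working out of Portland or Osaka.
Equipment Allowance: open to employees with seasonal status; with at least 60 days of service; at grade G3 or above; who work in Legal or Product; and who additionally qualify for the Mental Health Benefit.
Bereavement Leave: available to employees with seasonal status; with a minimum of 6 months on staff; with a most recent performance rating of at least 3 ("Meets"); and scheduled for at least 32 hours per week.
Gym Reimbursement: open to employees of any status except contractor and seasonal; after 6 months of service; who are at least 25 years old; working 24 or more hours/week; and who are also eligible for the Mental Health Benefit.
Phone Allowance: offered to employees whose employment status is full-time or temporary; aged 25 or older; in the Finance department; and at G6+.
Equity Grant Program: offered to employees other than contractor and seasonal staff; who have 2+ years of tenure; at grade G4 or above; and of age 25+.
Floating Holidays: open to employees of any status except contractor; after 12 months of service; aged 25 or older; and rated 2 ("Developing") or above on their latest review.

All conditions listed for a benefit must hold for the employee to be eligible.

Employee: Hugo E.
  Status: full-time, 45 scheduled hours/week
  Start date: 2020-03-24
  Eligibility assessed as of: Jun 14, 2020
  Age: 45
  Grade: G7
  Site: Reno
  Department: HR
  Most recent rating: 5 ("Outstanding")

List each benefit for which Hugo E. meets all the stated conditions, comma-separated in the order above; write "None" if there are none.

Service from 2020-03-24 to Jun 14, 2020: 82 days.
Mental Health Benefit — status full-time ✓; service 82 days ≥ 2 months (≈60 days) ✓; site Reno ✗ (not Portland or Osaka) → not eligible.
Equipment Allowance — status full-time ✗ (requires seasonal) → not eligible.
Bereavement Leave — status full-time ✗ (requires seasonal) → not eligible.
Gym Reimbursement — status full-time ✓ (not excluded); service 82 days < 6 months (≈180 days) ✗ → not eligible.
Phone Allowance — status full-time ✓; age 45 ≥ 25 ✓; dept HR ✗ → not eligible.
Equity Grant Program — status full-time ✓ (not excluded); service 82 days < 2 years (≈730 days) ✗ → not eligible.
Floating Holidays — status full-time ✓ (not excluded); service 82 days < 12 months (≈360 days) ✗ → not eligible.

None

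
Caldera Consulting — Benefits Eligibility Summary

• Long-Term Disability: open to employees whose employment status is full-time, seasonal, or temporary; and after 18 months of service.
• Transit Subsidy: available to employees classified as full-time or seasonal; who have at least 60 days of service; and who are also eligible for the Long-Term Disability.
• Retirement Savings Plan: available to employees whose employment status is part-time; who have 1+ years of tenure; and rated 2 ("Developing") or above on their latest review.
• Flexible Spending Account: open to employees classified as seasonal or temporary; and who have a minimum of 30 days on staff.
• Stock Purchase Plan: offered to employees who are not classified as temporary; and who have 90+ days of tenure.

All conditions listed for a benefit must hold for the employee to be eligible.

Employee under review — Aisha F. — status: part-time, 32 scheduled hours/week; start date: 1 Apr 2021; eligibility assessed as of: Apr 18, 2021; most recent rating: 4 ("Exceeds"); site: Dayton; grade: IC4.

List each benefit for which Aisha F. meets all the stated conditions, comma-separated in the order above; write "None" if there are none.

None

Service from 1 Apr 2021 to Apr 18, 2021: 17 days.
Long-Term Disability — status part-time ✗ (requires full-time, seasonal, or temporary) → not eligible.
Transit Subsidy — status part-time ✗ (requires full-time or seasonal) → not eligible.
Retirement Savings Plan — status part-time ✓; service 17 days < 1 year (≈365 days) ✗ → not eligible.
Flexible Spending Account — status part-time ✗ (requires seasonal or temporary) → not eligible.
Stock Purchase Plan — status part-time ✓ (not excluded); service 17 days < 90 days ✗ → not eligible.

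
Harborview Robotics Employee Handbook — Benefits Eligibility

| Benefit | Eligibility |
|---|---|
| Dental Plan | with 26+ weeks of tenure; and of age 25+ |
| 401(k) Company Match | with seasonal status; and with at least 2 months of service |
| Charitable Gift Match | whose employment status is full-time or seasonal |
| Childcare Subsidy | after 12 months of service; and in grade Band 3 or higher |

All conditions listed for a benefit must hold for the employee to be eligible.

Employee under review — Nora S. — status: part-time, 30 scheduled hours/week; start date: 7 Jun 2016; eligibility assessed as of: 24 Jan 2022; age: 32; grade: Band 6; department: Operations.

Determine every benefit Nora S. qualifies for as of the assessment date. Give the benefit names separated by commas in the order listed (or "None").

Dental Plan, Childcare Subsidy

Service from 7 Jun 2016 to 24 Jan 2022: 2057 days.
Dental Plan — service 2057 days ≥ 26 weeks (≈182 days) ✓; age 32 ≥ 25 ✓ → eligible.
401(k) Company Match — status part-time ✗ (requires seasonal) → not eligible.
Charitable Gift Match — status part-time ✗ (requires full-time or seasonal) → not eligible.
Childcare Subsidy — service 2057 days ≥ 12 months (≈360 days) ✓; grade Band 6 ≥ Band 3 ✓ → eligible.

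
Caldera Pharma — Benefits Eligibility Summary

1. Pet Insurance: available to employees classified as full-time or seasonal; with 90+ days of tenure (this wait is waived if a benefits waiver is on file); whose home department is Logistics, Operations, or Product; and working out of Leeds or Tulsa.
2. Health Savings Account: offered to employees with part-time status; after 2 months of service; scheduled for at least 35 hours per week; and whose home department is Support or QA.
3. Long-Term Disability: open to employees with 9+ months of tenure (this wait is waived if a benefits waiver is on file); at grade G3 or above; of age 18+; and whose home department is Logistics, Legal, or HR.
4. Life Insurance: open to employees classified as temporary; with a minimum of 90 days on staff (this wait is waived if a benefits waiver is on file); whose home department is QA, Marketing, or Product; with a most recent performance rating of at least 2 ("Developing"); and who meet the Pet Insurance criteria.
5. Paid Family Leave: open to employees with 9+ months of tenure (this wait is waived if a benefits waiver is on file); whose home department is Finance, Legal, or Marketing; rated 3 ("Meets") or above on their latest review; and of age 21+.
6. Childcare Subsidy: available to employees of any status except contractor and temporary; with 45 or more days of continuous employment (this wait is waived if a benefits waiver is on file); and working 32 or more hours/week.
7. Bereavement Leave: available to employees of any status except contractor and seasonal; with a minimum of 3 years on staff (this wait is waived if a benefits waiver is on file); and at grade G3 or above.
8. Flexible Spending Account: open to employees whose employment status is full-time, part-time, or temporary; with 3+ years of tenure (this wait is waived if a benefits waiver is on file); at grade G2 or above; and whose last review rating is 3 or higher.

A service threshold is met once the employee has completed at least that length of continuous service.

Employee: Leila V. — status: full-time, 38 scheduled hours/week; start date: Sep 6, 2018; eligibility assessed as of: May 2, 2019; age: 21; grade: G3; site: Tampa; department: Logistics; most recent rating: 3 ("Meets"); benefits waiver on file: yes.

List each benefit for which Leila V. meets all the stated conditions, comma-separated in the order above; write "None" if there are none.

Service from Sep 6, 2018 to May 2, 2019: 238 days.
Pet Insurance — status full-time ✓; benefits waiver on file ✓; dept Logistics ✓; site Tampa ✗ (not Leeds or Tulsa) → not eligible.
Health Savings Account — status full-time ✗ (requires part-time) → not eligible.
Long-Term Disability — benefits waiver on file ✓; grade G3 ≥ G3 ✓; age 21 ≥ 18 ✓; dept Logistics ✓ → eligible.
Life Insurance — status full-time ✗ (requires temporary) → not eligible.
Paid Family Leave — benefits waiver on file ✓; dept Logistics ✗ → not eligible.
Childcare Subsidy — status full-time ✓ (not excluded); benefits waiver on file ✓; 38 hrs/wk ≥ 32 ✓ → eligible.
Bereavement Leave — status full-time ✓ (not excluded); benefits waiver on file ✓; grade G3 ≥ G3 ✓ → eligible.
Flexible Spending Account — status full-time ✓; benefits waiver on file ✓; grade G3 ≥ G2 ✓; rating 3 ≥ 3 ✓ → eligible.

Long-Term Disability, Childcare Subsidy, Bereavement Leave, Flexible Spending Account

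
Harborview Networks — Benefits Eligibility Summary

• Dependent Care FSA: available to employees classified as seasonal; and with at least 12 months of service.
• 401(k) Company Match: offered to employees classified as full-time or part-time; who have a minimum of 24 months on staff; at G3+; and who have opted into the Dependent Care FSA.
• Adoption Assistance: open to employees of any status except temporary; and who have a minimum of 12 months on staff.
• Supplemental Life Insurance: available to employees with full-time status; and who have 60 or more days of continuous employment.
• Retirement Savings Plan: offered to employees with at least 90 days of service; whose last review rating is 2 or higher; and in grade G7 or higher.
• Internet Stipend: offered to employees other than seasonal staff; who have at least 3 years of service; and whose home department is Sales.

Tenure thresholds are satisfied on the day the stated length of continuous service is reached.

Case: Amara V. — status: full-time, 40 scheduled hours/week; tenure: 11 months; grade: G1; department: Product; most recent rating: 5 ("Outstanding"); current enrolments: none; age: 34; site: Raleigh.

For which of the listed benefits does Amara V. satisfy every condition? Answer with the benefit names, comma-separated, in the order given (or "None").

Supplemental Life Insurance

Dependent Care FSA — status full-time ✗ (requires seasonal) → not eligible.
401(k) Company Match — status full-time ✓; service 11 months < 24 months ✗ → not eligible.
Adoption Assistance — status full-time ✓ (not excluded); service 11 months < 12 months ✗ → not eligible.
Supplemental Life Insurance — status full-time ✓; service 11 months ≥ 60 days ✓ → eligible.
Retirement Savings Plan — service 11 months ≥ 90 days ✓; rating 5 ≥ 2 ✓; grade G1 < G7 ✗ → not eligible.
Internet Stipend — status full-time ✓ (not excluded); service 11 months < 3 years (≈1095 days) ✗ → not eligible.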